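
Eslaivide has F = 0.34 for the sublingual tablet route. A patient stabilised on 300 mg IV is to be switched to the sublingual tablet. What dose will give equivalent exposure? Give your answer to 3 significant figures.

D_sublingual = 882 mg

For equal systemic exposure: F × D_ev = D_iv
D_ev = D_iv / F = 300 / 0.34 = 882.353 mg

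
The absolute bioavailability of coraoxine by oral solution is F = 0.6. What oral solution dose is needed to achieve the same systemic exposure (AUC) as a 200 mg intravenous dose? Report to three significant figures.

D_oral = 333 mg

For equal systemic exposure: F × D_ev = D_iv
D_ev = D_iv / F = 200 / 0.6 = 333.333 mg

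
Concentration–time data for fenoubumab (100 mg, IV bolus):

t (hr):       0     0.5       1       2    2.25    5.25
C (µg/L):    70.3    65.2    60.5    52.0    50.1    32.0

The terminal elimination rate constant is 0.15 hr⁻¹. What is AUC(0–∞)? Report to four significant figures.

Trapezoidal AUC_0→5.25:
  [0→0.5]: (70.3+65.2)/2 × 0.5 = 33.875
  [0.5→1]: (65.2+60.5)/2 × 0.5 = 31.425
  [1→2]: (60.5+52.0)/2 × 1 = 56.25
  [2→2.25]: (52.0+50.1)/2 × 0.25 = 12.7625
  [2.25→5.25]: (50.1+32.0)/2 × 3 = 123.15
  Sum = 257.4625 µg/L·hr
Extrapolated tail: C_last / k_e = 32.0 / 0.15 = 213.333
AUC_0→∞ = 257.4625 + 213.333 = 470.7955 µg/L·hr

AUC = 470.8 µg/L·hr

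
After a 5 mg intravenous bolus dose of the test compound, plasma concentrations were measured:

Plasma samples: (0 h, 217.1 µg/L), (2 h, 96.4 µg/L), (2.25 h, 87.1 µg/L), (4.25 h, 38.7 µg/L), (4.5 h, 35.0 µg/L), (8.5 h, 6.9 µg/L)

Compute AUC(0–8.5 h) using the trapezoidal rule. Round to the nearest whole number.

Trapezoidal AUC_0→8.5:
  [0→2]: (217.1+96.4)/2 × 2 = 313.5
  [2→2.25]: (96.4+87.1)/2 × 0.25 = 22.9375
  [2.25→4.25]: (87.1+38.7)/2 × 2 = 125.8
  [4.25→4.5]: (38.7+35.0)/2 × 0.25 = 9.2125
  [4.5→8.5]: (35.0+6.9)/2 × 4 = 83.8
  Sum = 555.25 µg/L·h

AUC = 555 µg/L·h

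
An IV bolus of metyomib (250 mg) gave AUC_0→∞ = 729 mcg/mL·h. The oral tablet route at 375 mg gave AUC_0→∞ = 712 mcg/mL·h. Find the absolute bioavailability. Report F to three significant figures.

F = (AUC_ev / D_ev) / (AUC_iv / D_iv)
  = (712/375) / (729/250)
  = 1.89867 / 2.916 = 0.6511

F = 0.651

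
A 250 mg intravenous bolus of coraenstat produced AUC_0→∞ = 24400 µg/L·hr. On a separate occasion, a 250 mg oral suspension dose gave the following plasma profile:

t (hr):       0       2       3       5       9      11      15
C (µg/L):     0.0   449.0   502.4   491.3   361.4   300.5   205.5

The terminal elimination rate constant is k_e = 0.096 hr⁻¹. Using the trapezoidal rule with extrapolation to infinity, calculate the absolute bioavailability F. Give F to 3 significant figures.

Trapezoidal AUC_0→15 (oral suspension):
  [0→2]: (0.0+449.0)/2 × 2 = 449.0
  [2→3]: (449.0+502.4)/2 × 1 = 475.7
  [3→5]: (502.4+491.3)/2 × 2 = 993.7
  [5→9]: (491.3+361.4)/2 × 4 = 1705.4
  [9→11]: (361.4+300.5)/2 × 2 = 661.9
  [11→15]: (300.5+205.5)/2 × 4 = 1012.0
  Sum = 5297.7 µg/L·hr
Tail: C_last/k_e = 205.5/0.096 = 2140.625
AUC_0→∞ (oral suspension) = 5297.7 + 2140.625 = 7438.325 µg/L·hr
F = (AUC_ev/D_ev)/(AUC_iv/D_iv) = (7438.325/250)/(24400/250) = 29.7533/97.6 = 0.3048

F = 0.305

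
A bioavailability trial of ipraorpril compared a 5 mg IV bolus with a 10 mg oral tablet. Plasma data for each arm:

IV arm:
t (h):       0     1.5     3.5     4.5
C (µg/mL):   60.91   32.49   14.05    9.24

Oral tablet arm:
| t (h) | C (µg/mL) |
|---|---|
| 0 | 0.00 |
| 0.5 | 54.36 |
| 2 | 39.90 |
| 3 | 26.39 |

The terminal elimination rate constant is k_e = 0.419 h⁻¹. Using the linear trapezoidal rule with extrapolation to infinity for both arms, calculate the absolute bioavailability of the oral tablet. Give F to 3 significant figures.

F = 0.600

Trapezoidal AUC_0→4.5 (IV):
  [0→1.5]: (60.91+32.49)/2 × 1.5 = 70.05
  [1.5→3.5]: (32.49+14.05)/2 × 2 = 46.54
  [3.5→4.5]: (14.05+9.24)/2 × 1 = 11.645
  Sum = 128.235 µg/mL·h
IV tail: 9.24/0.419 = 22.053; AUC_iv,0→∞ = 128.235 + 22.053 = 150.288 µg/mL·h
Trapezoidal AUC_0→3 (oral tablet):
  [0→0.5]: (0.00+54.36)/2 × 0.5 = 13.59
  [0.5→2]: (54.36+39.90)/2 × 1.5 = 70.695
  [2→3]: (39.90+26.39)/2 × 1 = 33.145
  Sum = 117.43 µg/mL·h
oral tablet tail: 26.39/0.419 = 62.983; AUC_ev,0→∞ = 117.43 + 62.983 = 180.413 µg/mL·h
F = (AUC_ev/D_ev)/(AUC_iv/D_iv) = (180.413/10)/(150.288/5) = 18.0413/30.0576 = 0.6002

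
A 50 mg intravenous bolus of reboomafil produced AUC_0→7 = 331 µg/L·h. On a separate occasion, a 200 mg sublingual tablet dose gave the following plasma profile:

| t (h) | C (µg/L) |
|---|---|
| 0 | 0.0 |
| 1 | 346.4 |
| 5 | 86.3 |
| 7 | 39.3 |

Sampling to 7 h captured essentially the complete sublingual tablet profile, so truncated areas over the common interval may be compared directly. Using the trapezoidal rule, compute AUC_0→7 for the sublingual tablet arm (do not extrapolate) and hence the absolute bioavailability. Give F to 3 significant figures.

F = 0.879

Trapezoidal AUC_0→7 (sublingual tablet):
  [0→1]: (0.0+346.4)/2 × 1 = 173.2
  [1→5]: (346.4+86.3)/2 × 4 = 865.4
  [5→7]: (86.3+39.3)/2 × 2 = 125.6
  Sum = 1164.2 µg/L·h
F = (AUC_ev/D_ev)/(AUC_iv/D_iv) = (1164.2/200)/(331/50) = 5.821/6.62 = 0.8793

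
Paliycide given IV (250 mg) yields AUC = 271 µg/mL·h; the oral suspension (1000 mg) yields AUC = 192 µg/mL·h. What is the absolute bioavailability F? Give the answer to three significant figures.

F = 0.177

F = (AUC_ev / D_ev) / (AUC_iv / D_iv)
  = (192/1000) / (271/250)
  = 0.192 / 1.084 = 0.1771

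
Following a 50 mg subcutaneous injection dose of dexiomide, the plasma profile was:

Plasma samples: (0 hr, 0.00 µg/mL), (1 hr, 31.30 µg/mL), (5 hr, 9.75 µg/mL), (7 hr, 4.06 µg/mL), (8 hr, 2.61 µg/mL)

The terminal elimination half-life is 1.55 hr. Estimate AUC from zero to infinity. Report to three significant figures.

AUC = 121 µg/mL·hr

Trapezoidal AUC_0→8:
  [0→1]: (0.00+31.30)/2 × 1 = 15.65
  [1→5]: (31.30+9.75)/2 × 4 = 82.1
  [5→7]: (9.75+4.06)/2 × 2 = 13.81
  [7→8]: (4.06+2.61)/2 × 1 = 3.335
  Sum = 114.895 µg/mL·hr
k_e = ln2 / t½ = 0.693147 / 1.55 = 0.4472 hr^-1
Extrapolated tail: C_last / k_e = 2.61 / 0.4472 = 5.836
AUC_0→∞ = 114.895 + 5.836 = 120.731 µg/mL·hr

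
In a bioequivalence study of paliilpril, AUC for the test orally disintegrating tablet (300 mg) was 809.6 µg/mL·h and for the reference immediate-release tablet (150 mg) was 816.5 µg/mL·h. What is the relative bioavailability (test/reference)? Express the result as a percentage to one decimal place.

F_rel = 49.6%

F_rel = (AUC_test/D_test) / (AUC_ref/D_ref)
      = (809.6/300) / (816.5/150)
      = 2.69867 / 5.44333 = 0.4958 = 49.58%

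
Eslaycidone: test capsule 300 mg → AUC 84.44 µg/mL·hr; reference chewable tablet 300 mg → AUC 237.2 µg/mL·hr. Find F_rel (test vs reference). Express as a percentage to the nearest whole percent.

F_rel = (AUC_test/D_test) / (AUC_ref/D_ref)
      = (84.44/300) / (237.2/300)
      = 0.281467 / 0.790667 = 0.3560 = 35.60%

F_rel = 36%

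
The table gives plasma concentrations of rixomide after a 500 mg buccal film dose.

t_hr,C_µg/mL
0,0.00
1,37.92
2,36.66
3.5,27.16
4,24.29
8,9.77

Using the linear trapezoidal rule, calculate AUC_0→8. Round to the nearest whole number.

Trapezoidal AUC_0→8:
  [0→1]: (0.00+37.92)/2 × 1 = 18.96
  [1→2]: (37.92+36.66)/2 × 1 = 37.29
  [2→3.5]: (36.66+27.16)/2 × 1.5 = 47.865
  [3.5→4]: (27.16+24.29)/2 × 0.5 = 12.8625
  [4→8]: (24.29+9.77)/2 × 4 = 68.12
  Sum = 185.0975 µg/mL·hr

AUC = 185 µg/mL·hr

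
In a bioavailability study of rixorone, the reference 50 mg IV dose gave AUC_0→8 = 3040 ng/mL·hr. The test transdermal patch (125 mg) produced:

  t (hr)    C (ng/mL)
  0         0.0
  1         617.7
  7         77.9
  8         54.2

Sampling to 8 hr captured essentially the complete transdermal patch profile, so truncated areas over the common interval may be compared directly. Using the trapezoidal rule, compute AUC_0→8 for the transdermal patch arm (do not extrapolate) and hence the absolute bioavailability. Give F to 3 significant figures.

Trapezoidal AUC_0→8 (transdermal patch):
  [0→1]: (0.0+617.7)/2 × 1 = 308.85
  [1→7]: (617.7+77.9)/2 × 6 = 2086.8
  [7→8]: (77.9+54.2)/2 × 1 = 66.05
  Sum = 2461.7 ng/mL·hr
F = (AUC_ev/D_ev)/(AUC_iv/D_iv) = (2461.7/125)/(3040/50) = 19.6936/60.8 = 0.3239

F = 0.324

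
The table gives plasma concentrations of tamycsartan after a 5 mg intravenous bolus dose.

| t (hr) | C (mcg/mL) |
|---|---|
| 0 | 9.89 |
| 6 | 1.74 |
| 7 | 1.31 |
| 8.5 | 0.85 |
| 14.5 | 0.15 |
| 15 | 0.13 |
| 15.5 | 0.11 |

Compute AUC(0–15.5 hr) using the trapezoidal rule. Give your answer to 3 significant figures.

AUC = 41.2 mcg/mL·hr

Trapezoidal AUC_0→15.5:
  [0→6]: (9.89+1.74)/2 × 6 = 34.89
  [6→7]: (1.74+1.31)/2 × 1 = 1.525
  [7→8.5]: (1.31+0.85)/2 × 1.5 = 1.62
  [8.5→14.5]: (0.85+0.15)/2 × 6 = 3.0
  [14.5→15]: (0.15+0.13)/2 × 0.5 = 0.07
  [15→15.5]: (0.13+0.11)/2 × 0.5 = 0.06
  Sum = 41.165 mcg/mL·hr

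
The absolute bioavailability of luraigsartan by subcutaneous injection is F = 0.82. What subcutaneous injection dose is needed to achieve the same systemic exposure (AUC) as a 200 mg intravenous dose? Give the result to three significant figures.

For equal systemic exposure: F × D_ev = D_iv
D_ev = D_iv / F = 200 / 0.82 = 243.902 mg

D_subcutaneous = 244 mg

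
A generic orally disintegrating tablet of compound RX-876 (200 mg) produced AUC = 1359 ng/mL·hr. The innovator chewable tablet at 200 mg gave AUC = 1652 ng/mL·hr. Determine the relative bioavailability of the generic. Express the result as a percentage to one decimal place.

F_rel = (AUC_test/D_test) / (AUC_ref/D_ref)
      = (1359/200) / (1652/200)
      = 6.795 / 8.26 = 0.8226 = 82.26%

F_rel = 82.3%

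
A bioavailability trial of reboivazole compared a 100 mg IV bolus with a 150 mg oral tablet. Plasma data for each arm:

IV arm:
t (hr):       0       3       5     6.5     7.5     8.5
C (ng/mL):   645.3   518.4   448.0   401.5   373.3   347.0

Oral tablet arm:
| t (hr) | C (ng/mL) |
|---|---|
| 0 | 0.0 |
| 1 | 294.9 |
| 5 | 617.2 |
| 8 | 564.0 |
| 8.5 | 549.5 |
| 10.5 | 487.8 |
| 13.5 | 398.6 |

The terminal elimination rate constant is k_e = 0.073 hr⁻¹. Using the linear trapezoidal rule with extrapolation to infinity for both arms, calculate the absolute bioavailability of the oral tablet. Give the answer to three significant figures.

F = 0.893

Trapezoidal AUC_0→8.5 (IV):
  [0→3]: (645.3+518.4)/2 × 3 = 1745.55
  [3→5]: (518.4+448.0)/2 × 2 = 966.4
  [5→6.5]: (448.0+401.5)/2 × 1.5 = 637.125
  [6.5→7.5]: (401.5+373.3)/2 × 1 = 387.4
  [7.5→8.5]: (373.3+347.0)/2 × 1 = 360.15
  Sum = 4096.625 ng/mL·hr
IV tail: 347.0/0.073 = 4753.425; AUC_iv,0→∞ = 4096.625 + 4753.425 = 8850.05 ng/mL·hr
Trapezoidal AUC_0→13.5 (oral tablet):
  [0→1]: (0.0+294.9)/2 × 1 = 147.45
  [1→5]: (294.9+617.2)/2 × 4 = 1824.2
  [5→8]: (617.2+564.0)/2 × 3 = 1771.8
  [8→8.5]: (564.0+549.5)/2 × 0.5 = 278.375
  [8.5→10.5]: (549.5+487.8)/2 × 2 = 1037.3
  [10.5→13.5]: (487.8+398.6)/2 × 3 = 1329.6
  Sum = 6388.725 ng/mL·hr
oral tablet tail: 398.6/0.073 = 5460.274; AUC_ev,0→∞ = 6388.725 + 5460.274 = 11848.999 ng/mL·hr
F = (AUC_ev/D_ev)/(AUC_iv/D_iv) = (11848.999/150)/(8850.05/100) = 78.9933/88.5005 = 0.8926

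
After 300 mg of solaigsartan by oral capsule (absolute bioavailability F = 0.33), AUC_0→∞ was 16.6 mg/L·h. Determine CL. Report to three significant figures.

CL = F × Dose / AUC_0→∞
   = 0.33 × 300 / 16.6 = 5.96386 L/h

CL = 5.96 L/h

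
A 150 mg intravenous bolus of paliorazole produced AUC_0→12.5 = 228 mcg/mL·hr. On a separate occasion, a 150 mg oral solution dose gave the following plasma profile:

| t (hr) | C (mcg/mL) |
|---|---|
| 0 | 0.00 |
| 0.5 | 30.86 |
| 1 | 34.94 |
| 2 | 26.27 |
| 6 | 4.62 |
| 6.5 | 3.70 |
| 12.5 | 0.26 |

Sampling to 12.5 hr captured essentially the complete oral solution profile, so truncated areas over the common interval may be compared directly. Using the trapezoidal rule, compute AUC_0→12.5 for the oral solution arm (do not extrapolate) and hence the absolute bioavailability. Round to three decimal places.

F = 0.572

Trapezoidal AUC_0→12.5 (oral solution):
  [0→0.5]: (0.00+30.86)/2 × 0.5 = 7.715
  [0.5→1]: (30.86+34.94)/2 × 0.5 = 16.45
  [1→2]: (34.94+26.27)/2 × 1 = 30.605
  [2→6]: (26.27+4.62)/2 × 4 = 61.78
  [6→6.5]: (4.62+3.70)/2 × 0.5 = 2.08
  [6.5→12.5]: (3.70+0.26)/2 × 6 = 11.88
  Sum = 130.51 mcg/mL·hr
F = (AUC_ev/D_ev)/(AUC_iv/D_iv) = (130.51/150)/(228/150) = 0.870067/1.52 = 0.5724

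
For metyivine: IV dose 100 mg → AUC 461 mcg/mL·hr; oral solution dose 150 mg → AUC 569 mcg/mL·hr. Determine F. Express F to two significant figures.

F = (AUC_ev / D_ev) / (AUC_iv / D_iv)
  = (569/150) / (461/100)
  = 3.79333 / 4.61 = 0.8228

F = 0.82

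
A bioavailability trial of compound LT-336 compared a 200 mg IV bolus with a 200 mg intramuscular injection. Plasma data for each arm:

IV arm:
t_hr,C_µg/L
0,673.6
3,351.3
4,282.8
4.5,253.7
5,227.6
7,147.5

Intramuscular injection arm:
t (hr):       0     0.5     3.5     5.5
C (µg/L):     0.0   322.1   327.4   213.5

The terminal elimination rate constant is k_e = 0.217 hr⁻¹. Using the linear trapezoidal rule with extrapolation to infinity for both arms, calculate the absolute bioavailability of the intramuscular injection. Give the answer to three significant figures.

F = 0.815

Trapezoidal AUC_0→7 (IV):
  [0→3]: (673.6+351.3)/2 × 3 = 1537.35
  [3→4]: (351.3+282.8)/2 × 1 = 317.05
  [4→4.5]: (282.8+253.7)/2 × 0.5 = 134.125
  [4.5→5]: (253.7+227.6)/2 × 0.5 = 120.325
  [5→7]: (227.6+147.5)/2 × 2 = 375.1
  Sum = 2483.95 µg/L·hr
IV tail: 147.5/0.217 = 679.724; AUC_iv,0→∞ = 2483.95 + 679.724 = 3163.674 µg/L·hr
Trapezoidal AUC_0→5.5 (intramuscular injection):
  [0→0.5]: (0.0+322.1)/2 × 0.5 = 80.525
  [0.5→3.5]: (322.1+327.4)/2 × 3 = 974.25
  [3.5→5.5]: (327.4+213.5)/2 × 2 = 540.9
  Sum = 1595.675 µg/L·hr
intramuscular injection tail: 213.5/0.217 = 983.871; AUC_ev,0→∞ = 1595.675 + 983.871 = 2579.546 µg/L·hr
F = (AUC_ev/D_ev)/(AUC_iv/D_iv) = (2579.546/200)/(3163.674/200) = 12.89773/15.81837 = 0.8154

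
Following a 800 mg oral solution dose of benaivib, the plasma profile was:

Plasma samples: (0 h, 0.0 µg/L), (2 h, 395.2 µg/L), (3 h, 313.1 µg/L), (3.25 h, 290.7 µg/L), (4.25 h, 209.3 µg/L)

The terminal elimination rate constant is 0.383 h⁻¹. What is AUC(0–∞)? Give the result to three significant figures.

AUC = 1620 µg/L·h

Trapezoidal AUC_0→4.25:
  [0→2]: (0.0+395.2)/2 × 2 = 395.2
  [2→3]: (395.2+313.1)/2 × 1 = 354.15
  [3→3.25]: (313.1+290.7)/2 × 0.25 = 75.475
  [3.25→4.25]: (290.7+209.3)/2 × 1 = 250.0
  Sum = 1074.825 µg/L·h
Extrapolated tail: C_last / k_e = 209.3 / 0.383 = 546.475
AUC_0→∞ = 1074.825 + 546.475 = 1621.3 µg/L·h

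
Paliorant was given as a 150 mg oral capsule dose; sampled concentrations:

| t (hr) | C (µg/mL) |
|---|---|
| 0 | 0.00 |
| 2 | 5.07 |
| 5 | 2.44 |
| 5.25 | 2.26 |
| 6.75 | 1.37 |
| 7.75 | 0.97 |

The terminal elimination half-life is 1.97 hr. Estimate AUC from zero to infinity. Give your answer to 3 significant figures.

AUC = 23.6 µg/mL·hr

Trapezoidal AUC_0→7.75:
  [0→2]: (0.00+5.07)/2 × 2 = 5.07
  [2→5]: (5.07+2.44)/2 × 3 = 11.265
  [5→5.25]: (2.44+2.26)/2 × 0.25 = 0.5875
  [5.25→6.75]: (2.26+1.37)/2 × 1.5 = 2.7225
  [6.75→7.75]: (1.37+0.97)/2 × 1 = 1.17
  Sum = 20.815 µg/mL·hr
k_e = ln2 / t½ = 0.693147 / 1.97 = 0.3519 hr^-1
Extrapolated tail: C_last / k_e = 0.97 / 0.3519 = 2.756
AUC_0→∞ = 20.815 + 2.756 = 23.571 µg/mL·hr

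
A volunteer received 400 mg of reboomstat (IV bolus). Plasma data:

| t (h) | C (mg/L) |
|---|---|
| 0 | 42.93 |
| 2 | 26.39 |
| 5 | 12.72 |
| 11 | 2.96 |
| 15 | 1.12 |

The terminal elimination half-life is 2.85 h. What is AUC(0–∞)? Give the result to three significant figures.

AUC = 188 mg/L·h

Trapezoidal AUC_0→15:
  [0→2]: (42.93+26.39)/2 × 2 = 69.32
  [2→5]: (26.39+12.72)/2 × 3 = 58.665
  [5→11]: (12.72+2.96)/2 × 6 = 47.04
  [11→15]: (2.96+1.12)/2 × 4 = 8.16
  Sum = 183.185 mg/L·h
k_e = ln2 / t½ = 0.693147 / 2.85 = 0.2432 h^-1
Extrapolated tail: C_last / k_e = 1.12 / 0.2432 = 4.605
AUC_0→∞ = 183.185 + 4.605 = 187.79 mg/L·h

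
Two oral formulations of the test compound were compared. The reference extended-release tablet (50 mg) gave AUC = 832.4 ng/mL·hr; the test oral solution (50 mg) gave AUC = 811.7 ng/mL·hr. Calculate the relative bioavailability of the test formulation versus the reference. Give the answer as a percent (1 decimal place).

F_rel = (AUC_test/D_test) / (AUC_ref/D_ref)
      = (811.7/50) / (832.4/50)
      = 16.234 / 16.648 = 0.9751 = 97.51%

F_rel = 97.5%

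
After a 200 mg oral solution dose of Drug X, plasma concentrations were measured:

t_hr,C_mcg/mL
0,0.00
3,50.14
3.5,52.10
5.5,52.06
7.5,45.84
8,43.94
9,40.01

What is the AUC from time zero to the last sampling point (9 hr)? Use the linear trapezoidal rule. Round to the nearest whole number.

Trapezoidal AUC_0→9:
  [0→3]: (0.00+50.14)/2 × 3 = 75.21
  [3→3.5]: (50.14+52.10)/2 × 0.5 = 25.56
  [3.5→5.5]: (52.10+52.06)/2 × 2 = 104.16
  [5.5→7.5]: (52.06+45.84)/2 × 2 = 97.9
  [7.5→8]: (45.84+43.94)/2 × 0.5 = 22.445
  [8→9]: (43.94+40.01)/2 × 1 = 41.975
  Sum = 367.25 mcg/mL·hr

AUC = 367 mcg/mL·hr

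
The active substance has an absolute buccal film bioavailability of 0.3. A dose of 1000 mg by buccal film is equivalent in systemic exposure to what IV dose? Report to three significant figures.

Systemic exposure from an extravascular dose = F × D_ev, so the equivalent IV dose is F × D_ev.
D_iv = F × D_ev = 0.3 × 1000 = 300 mg

D_iv = 300 mg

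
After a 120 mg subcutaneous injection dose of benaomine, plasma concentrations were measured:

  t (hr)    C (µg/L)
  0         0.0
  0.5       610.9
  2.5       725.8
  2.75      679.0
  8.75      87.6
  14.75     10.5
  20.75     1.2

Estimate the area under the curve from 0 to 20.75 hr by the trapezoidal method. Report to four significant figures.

AUC = 4294 µg/L·hr

Trapezoidal AUC_0→20.75:
  [0→0.5]: (0.0+610.9)/2 × 0.5 = 152.725
  [0.5→2.5]: (610.9+725.8)/2 × 2 = 1336.7
  [2.5→2.75]: (725.8+679.0)/2 × 0.25 = 175.6
  [2.75→8.75]: (679.0+87.6)/2 × 6 = 2299.8
  [8.75→14.75]: (87.6+10.5)/2 × 6 = 294.3
  [14.75→20.75]: (10.5+1.2)/2 × 6 = 35.1
  Sum = 4294.225 µg/L·hr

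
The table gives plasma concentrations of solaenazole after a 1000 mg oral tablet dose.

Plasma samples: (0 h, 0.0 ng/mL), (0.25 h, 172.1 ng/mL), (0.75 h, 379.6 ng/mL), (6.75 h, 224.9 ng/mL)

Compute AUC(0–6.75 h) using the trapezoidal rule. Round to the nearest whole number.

AUC = 1973 ng/mL·h

Trapezoidal AUC_0→6.75:
  [0→0.25]: (0.0+172.1)/2 × 0.25 = 21.5125
  [0.25→0.75]: (172.1+379.6)/2 × 0.5 = 137.925
  [0.75→6.75]: (379.6+224.9)/2 × 6 = 1813.5
  Sum = 1972.9375 ng/mL·h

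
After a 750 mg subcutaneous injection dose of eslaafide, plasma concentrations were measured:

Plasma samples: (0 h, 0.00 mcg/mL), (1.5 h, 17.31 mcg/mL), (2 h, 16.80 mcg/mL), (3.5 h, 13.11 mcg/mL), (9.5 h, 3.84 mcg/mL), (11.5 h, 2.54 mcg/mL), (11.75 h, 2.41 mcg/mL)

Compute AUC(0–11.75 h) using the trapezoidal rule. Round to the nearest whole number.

Trapezoidal AUC_0→11.75:
  [0→1.5]: (0.00+17.31)/2 × 1.5 = 12.9825
  [1.5→2]: (17.31+16.80)/2 × 0.5 = 8.5275
  [2→3.5]: (16.80+13.11)/2 × 1.5 = 22.4325
  [3.5→9.5]: (13.11+3.84)/2 × 6 = 50.85
  [9.5→11.5]: (3.84+2.54)/2 × 2 = 6.38
  [11.5→11.75]: (2.54+2.41)/2 × 0.25 = 0.61875
  Sum = 101.79125 mcg/mL·h

AUC = 102 mcg/mL·h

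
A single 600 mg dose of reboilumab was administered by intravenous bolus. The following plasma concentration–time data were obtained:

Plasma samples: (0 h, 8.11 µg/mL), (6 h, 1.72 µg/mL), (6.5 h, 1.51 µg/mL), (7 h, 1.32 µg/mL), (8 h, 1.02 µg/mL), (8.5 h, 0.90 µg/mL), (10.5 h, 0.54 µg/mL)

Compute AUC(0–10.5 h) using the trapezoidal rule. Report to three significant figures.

Trapezoidal AUC_0→10.5:
  [0→6]: (8.11+1.72)/2 × 6 = 29.49
  [6→6.5]: (1.72+1.51)/2 × 0.5 = 0.8075
  [6.5→7]: (1.51+1.32)/2 × 0.5 = 0.7075
  [7→8]: (1.32+1.02)/2 × 1 = 1.17
  [8→8.5]: (1.02+0.90)/2 × 0.5 = 0.48
  [8.5→10.5]: (0.90+0.54)/2 × 2 = 1.44
  Sum = 34.095 µg/mL·h

AUC = 34.1 µg/mL·h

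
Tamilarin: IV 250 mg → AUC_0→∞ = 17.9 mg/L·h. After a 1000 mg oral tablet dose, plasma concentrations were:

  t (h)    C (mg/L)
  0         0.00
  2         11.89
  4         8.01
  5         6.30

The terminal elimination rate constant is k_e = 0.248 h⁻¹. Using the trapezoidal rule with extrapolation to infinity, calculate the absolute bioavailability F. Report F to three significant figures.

F = 0.899

Trapezoidal AUC_0→5 (oral tablet):
  [0→2]: (0.00+11.89)/2 × 2 = 11.89
  [2→4]: (11.89+8.01)/2 × 2 = 19.9
  [4→5]: (8.01+6.30)/2 × 1 = 7.155
  Sum = 38.945 mg/L·h
Tail: C_last/k_e = 6.30/0.248 = 25.403
AUC_0→∞ (oral tablet) = 38.945 + 25.403 = 64.348 mg/L·h
F = (AUC_ev/D_ev)/(AUC_iv/D_iv) = (64.348/1000)/(17.9/250) = 0.064348/0.0716 = 0.8987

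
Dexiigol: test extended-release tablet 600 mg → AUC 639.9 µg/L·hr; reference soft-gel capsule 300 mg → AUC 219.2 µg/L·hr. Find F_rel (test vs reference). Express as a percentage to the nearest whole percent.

F_rel = (AUC_test/D_test) / (AUC_ref/D_ref)
      = (639.9/600) / (219.2/300)
      = 1.0665 / 0.730667 = 1.4596 = 145.96%

F_rel = 146%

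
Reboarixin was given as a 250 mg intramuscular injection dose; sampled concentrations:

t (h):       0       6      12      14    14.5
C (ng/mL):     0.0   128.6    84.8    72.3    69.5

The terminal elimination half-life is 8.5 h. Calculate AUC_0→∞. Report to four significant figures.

Trapezoidal AUC_0→14.5:
  [0→6]: (0.0+128.6)/2 × 6 = 385.8
  [6→12]: (128.6+84.8)/2 × 6 = 640.2
  [12→14]: (84.8+72.3)/2 × 2 = 157.1
  [14→14.5]: (72.3+69.5)/2 × 0.5 = 35.45
  Sum = 1218.55 ng/mL·h
k_e = ln2 / t½ = 0.693147 / 8.5 = 0.0815 h^-1
Extrapolated tail: C_last / k_e = 69.5 / 0.0815 = 852.761
AUC_0→∞ = 1218.55 + 852.761 = 2071.311 ng/mL·h

AUC = 2071 ng/mL·h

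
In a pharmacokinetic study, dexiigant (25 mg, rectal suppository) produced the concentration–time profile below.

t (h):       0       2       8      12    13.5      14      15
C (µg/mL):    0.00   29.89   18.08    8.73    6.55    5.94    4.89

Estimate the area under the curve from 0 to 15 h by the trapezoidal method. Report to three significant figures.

AUC = 247 µg/mL·h

Trapezoidal AUC_0→15:
  [0→2]: (0.00+29.89)/2 × 2 = 29.89
  [2→8]: (29.89+18.08)/2 × 6 = 143.91
  [8→12]: (18.08+8.73)/2 × 4 = 53.62
  [12→13.5]: (8.73+6.55)/2 × 1.5 = 11.46
  [13.5→14]: (6.55+5.94)/2 × 0.5 = 3.1225
  [14→15]: (5.94+4.89)/2 × 1 = 5.415
  Sum = 247.4175 µg/mL·h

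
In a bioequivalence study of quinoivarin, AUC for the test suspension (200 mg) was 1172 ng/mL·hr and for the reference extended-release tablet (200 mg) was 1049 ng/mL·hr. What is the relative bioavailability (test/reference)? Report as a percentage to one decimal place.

F_rel = (AUC_test/D_test) / (AUC_ref/D_ref)
      = (1172/200) / (1049/200)
      = 5.86 / 5.245 = 1.1173 = 111.73%

F_rel = 111.7%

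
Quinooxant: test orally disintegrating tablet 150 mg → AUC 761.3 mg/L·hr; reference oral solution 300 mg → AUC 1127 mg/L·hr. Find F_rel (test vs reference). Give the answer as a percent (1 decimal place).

F_rel = 135.1%

F_rel = (AUC_test/D_test) / (AUC_ref/D_ref)
      = (761.3/150) / (1127/300)
      = 5.07533 / 3.75667 = 1.3510 = 135.10%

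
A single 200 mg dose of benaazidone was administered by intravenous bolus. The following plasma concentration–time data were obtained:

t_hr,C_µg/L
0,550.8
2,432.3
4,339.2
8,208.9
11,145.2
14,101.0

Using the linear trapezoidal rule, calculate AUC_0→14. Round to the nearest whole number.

Trapezoidal AUC_0→14:
  [0→2]: (550.8+432.3)/2 × 2 = 983.1
  [2→4]: (432.3+339.2)/2 × 2 = 771.5
  [4→8]: (339.2+208.9)/2 × 4 = 1096.2
  [8→11]: (208.9+145.2)/2 × 3 = 531.15
  [11→14]: (145.2+101.0)/2 × 3 = 369.3
  Sum = 3751.25 µg/L·hr

AUC = 3751 µg/L·hr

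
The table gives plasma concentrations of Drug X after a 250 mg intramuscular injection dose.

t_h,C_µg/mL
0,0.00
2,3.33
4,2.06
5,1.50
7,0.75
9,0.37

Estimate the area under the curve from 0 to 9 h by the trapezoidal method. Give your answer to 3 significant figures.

Trapezoidal AUC_0→9:
  [0→2]: (0.00+3.33)/2 × 2 = 3.33
  [2→4]: (3.33+2.06)/2 × 2 = 5.39
  [4→5]: (2.06+1.50)/2 × 1 = 1.78
  [5→7]: (1.50+0.75)/2 × 2 = 2.25
  [7→9]: (0.75+0.37)/2 × 2 = 1.12
  Sum = 13.87 µg/mL·h

AUC = 13.9 µg/mL·h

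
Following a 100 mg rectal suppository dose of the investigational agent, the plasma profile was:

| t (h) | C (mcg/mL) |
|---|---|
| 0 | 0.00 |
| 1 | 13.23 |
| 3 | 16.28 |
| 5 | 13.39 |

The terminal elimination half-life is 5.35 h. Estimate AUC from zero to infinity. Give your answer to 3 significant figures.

AUC = 169 mcg/mL·h

Trapezoidal AUC_0→5:
  [0→1]: (0.00+13.23)/2 × 1 = 6.615
  [1→3]: (13.23+16.28)/2 × 2 = 29.51
  [3→5]: (16.28+13.39)/2 × 2 = 29.67
  Sum = 65.795 mcg/mL·h
k_e = ln2 / t½ = 0.693147 / 5.35 = 0.1296 h^-1
Extrapolated tail: C_last / k_e = 13.39 / 0.1296 = 103.318
AUC_0→∞ = 65.795 + 103.318 = 169.113 mcg/mL·h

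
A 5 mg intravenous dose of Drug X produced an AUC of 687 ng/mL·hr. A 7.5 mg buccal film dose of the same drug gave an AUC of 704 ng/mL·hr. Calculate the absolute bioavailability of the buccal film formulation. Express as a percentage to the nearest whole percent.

F = (AUC_ev / D_ev) / (AUC_iv / D_iv)
  = (704/7.5) / (687/5)
  = 93.8667 / 137.4 = 0.6832
  = 68.32%

F = 68%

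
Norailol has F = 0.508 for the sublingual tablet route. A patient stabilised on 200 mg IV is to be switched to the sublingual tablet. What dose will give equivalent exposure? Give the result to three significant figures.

For equal systemic exposure: F × D_ev = D_iv
D_ev = D_iv / F = 200 / 0.508 = 393.701 mg

D_sublingual = 394 mg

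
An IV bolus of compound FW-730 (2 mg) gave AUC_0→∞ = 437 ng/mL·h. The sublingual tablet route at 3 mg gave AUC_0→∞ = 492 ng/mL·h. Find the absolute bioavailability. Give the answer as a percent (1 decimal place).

F = (AUC_ev / D_ev) / (AUC_iv / D_iv)
  = (492/3) / (437/2)
  = 164 / 218.5 = 0.7506
  = 75.06%

F = 75.1%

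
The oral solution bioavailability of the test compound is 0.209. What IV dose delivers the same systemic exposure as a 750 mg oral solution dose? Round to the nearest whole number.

D_iv = 157 mg

Systemic exposure from an extravascular dose = F × D_ev, so the equivalent IV dose is F × D_ev.
D_iv = F × D_ev = 0.209 × 750 = 156.75 mg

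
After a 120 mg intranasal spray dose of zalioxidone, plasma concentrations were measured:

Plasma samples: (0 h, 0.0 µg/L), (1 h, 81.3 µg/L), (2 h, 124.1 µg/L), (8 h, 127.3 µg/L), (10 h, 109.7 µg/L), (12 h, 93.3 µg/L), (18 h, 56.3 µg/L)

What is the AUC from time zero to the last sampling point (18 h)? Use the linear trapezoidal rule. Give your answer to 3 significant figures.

Trapezoidal AUC_0→18:
  [0→1]: (0.0+81.3)/2 × 1 = 40.65
  [1→2]: (81.3+124.1)/2 × 1 = 102.7
  [2→8]: (124.1+127.3)/2 × 6 = 754.2
  [8→10]: (127.3+109.7)/2 × 2 = 237.0
  [10→12]: (109.7+93.3)/2 × 2 = 203.0
  [12→18]: (93.3+56.3)/2 × 6 = 448.8
  Sum = 1786.35 µg/L·h

AUC = 1790 µg/L·h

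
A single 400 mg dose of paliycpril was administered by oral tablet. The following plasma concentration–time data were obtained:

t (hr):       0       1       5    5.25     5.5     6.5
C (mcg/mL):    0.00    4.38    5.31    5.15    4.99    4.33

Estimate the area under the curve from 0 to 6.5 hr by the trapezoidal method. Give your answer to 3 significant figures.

AUC = 28.8 mcg/mL·hr

Trapezoidal AUC_0→6.5:
  [0→1]: (0.00+4.38)/2 × 1 = 2.19
  [1→5]: (4.38+5.31)/2 × 4 = 19.38
  [5→5.25]: (5.31+5.15)/2 × 0.25 = 1.3075
  [5.25→5.5]: (5.15+4.99)/2 × 0.25 = 1.2675
  [5.5→6.5]: (4.99+4.33)/2 × 1 = 4.66
  Sum = 28.805 mcg/mL·hr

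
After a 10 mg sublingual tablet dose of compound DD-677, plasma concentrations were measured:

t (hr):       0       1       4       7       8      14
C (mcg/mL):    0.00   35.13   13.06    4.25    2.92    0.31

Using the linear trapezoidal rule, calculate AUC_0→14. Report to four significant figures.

Trapezoidal AUC_0→14:
  [0→1]: (0.00+35.13)/2 × 1 = 17.565
  [1→4]: (35.13+13.06)/2 × 3 = 72.285
  [4→7]: (13.06+4.25)/2 × 3 = 25.965
  [7→8]: (4.25+2.92)/2 × 1 = 3.585
  [8→14]: (2.92+0.31)/2 × 6 = 9.69
  Sum = 129.09 mcg/mL·hr

AUC = 129.1 mcg/mL·hr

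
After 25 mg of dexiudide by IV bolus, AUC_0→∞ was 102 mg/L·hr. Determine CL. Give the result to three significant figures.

CL = Dose_iv / AUC_0→∞
   = 25 / 102 = 0.245098 L/hr

CL = 0.245 L/hr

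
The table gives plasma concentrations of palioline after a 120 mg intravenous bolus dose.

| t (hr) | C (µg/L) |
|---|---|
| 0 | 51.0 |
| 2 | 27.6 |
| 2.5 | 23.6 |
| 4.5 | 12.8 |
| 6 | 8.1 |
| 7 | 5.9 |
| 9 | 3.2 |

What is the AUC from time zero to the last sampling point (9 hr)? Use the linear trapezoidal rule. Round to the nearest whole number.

AUC = 160 µg/L·hr

Trapezoidal AUC_0→9:
  [0→2]: (51.0+27.6)/2 × 2 = 78.6
  [2→2.5]: (27.6+23.6)/2 × 0.5 = 12.8
  [2.5→4.5]: (23.6+12.8)/2 × 2 = 36.4
  [4.5→6]: (12.8+8.1)/2 × 1.5 = 15.675
  [6→7]: (8.1+5.9)/2 × 1 = 7.0
  [7→9]: (5.9+3.2)/2 × 2 = 9.1
  Sum = 159.575 µg/L·hr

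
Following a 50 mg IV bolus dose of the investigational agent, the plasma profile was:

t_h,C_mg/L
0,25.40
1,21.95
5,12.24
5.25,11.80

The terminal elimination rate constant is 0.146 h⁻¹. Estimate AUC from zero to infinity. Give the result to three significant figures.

AUC = 176 mg/L·h

Trapezoidal AUC_0→5.25:
  [0→1]: (25.40+21.95)/2 × 1 = 23.675
  [1→5]: (21.95+12.24)/2 × 4 = 68.38
  [5→5.25]: (12.24+11.80)/2 × 0.25 = 3.005
  Sum = 95.06 mg/L·h
Extrapolated tail: C_last / k_e = 11.80 / 0.146 = 80.822
AUC_0→∞ = 95.06 + 80.822 = 175.882 mg/L·h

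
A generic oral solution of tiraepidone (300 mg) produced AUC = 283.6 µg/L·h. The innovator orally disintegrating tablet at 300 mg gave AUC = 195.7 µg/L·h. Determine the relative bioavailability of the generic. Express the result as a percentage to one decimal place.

F_rel = 144.9%

F_rel = (AUC_test/D_test) / (AUC_ref/D_ref)
      = (283.6/300) / (195.7/300)
      = 0.945333 / 0.652333 = 1.4492 = 144.92%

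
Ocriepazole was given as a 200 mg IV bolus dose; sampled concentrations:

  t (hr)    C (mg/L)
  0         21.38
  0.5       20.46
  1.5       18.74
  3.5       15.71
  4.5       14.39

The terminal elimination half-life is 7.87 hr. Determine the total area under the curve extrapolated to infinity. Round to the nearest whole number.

Trapezoidal AUC_0→4.5:
  [0→0.5]: (21.38+20.46)/2 × 0.5 = 10.46
  [0.5→1.5]: (20.46+18.74)/2 × 1 = 19.6
  [1.5→3.5]: (18.74+15.71)/2 × 2 = 34.45
  [3.5→4.5]: (15.71+14.39)/2 × 1 = 15.05
  Sum = 79.56 mg/L·hr
k_e = ln2 / t½ = 0.693147 / 7.87 = 0.0881 hr^-1
Extrapolated tail: C_last / k_e = 14.39 / 0.0881 = 163.337
AUC_0→∞ = 79.56 + 163.337 = 242.897 mg/L·hr

AUC = 243 mg/L·hr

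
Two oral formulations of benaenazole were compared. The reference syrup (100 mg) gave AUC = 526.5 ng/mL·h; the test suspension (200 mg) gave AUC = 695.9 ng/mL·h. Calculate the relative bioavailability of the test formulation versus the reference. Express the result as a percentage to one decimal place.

F_rel = (AUC_test/D_test) / (AUC_ref/D_ref)
      = (695.9/200) / (526.5/100)
      = 3.4795 / 5.265 = 0.6609 = 66.09%

F_rel = 66.1%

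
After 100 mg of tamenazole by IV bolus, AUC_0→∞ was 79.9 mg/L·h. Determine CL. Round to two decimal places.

CL = Dose_iv / AUC_0→∞
   = 100 / 79.9 = 1.25156 L/h

CL = 1.25 L/h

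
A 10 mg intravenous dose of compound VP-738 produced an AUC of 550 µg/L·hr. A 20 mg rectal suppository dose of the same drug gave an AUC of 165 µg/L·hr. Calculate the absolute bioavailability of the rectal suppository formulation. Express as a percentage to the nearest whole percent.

F = (AUC_ev / D_ev) / (AUC_iv / D_iv)
  = (165/20) / (550/10)
  = 8.25 / 55 = 0.1500
  = 15.00%

F = 15%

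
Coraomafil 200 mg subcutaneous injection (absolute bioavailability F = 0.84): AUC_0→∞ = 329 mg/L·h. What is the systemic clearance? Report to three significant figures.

CL = 0.511 L/h

CL = F × Dose / AUC_0→∞
   = 0.84 × 200 / 329 = 0.510638 L/h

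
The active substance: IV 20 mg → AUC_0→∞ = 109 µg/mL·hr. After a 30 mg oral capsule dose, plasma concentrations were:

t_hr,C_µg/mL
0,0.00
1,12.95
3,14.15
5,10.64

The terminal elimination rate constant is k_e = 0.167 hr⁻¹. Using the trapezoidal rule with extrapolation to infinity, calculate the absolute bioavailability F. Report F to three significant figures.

Trapezoidal AUC_0→5 (oral capsule):
  [0→1]: (0.00+12.95)/2 × 1 = 6.475
  [1→3]: (12.95+14.15)/2 × 2 = 27.1
  [3→5]: (14.15+10.64)/2 × 2 = 24.79
  Sum = 58.365 µg/mL·hr
Tail: C_last/k_e = 10.64/0.167 = 63.713
AUC_0→∞ (oral capsule) = 58.365 + 63.713 = 122.078 µg/mL·hr
F = (AUC_ev/D_ev)/(AUC_iv/D_iv) = (122.078/30)/(109/20) = 4.06927/5.45 = 0.7467

F = 0.747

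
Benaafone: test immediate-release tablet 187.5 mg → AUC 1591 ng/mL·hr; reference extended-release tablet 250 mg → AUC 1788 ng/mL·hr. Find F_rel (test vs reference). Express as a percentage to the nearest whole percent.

F_rel = 119%

F_rel = (AUC_test/D_test) / (AUC_ref/D_ref)
      = (1591/187.5) / (1788/250)
      = 8.48533 / 7.152 = 1.1864 = 118.64%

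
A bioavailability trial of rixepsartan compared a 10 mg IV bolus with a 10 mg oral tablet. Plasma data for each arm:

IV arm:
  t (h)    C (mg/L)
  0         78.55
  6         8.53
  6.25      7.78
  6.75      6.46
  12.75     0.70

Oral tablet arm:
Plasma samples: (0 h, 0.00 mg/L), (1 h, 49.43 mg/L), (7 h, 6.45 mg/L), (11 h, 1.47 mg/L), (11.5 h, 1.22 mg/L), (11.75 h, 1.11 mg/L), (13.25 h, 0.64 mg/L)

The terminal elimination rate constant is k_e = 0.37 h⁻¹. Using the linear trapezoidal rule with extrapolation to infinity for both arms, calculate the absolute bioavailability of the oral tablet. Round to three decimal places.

F = 0.731

Trapezoidal AUC_0→12.75 (IV):
  [0→6]: (78.55+8.53)/2 × 6 = 261.24
  [6→6.25]: (8.53+7.78)/2 × 0.25 = 2.03875
  [6.25→6.75]: (7.78+6.46)/2 × 0.5 = 3.56
  [6.75→12.75]: (6.46+0.70)/2 × 6 = 21.48
  Sum = 288.31875 mg/L·h
IV tail: 0.70/0.37 = 1.892; AUC_iv,0→∞ = 288.31875 + 1.892 = 290.21075 mg/L·h
Trapezoidal AUC_0→13.25 (oral tablet):
  [0→1]: (0.00+49.43)/2 × 1 = 24.715
  [1→7]: (49.43+6.45)/2 × 6 = 167.64
  [7→11]: (6.45+1.47)/2 × 4 = 15.84
  [11→11.5]: (1.47+1.22)/2 × 0.5 = 0.6725
  [11.5→11.75]: (1.22+1.11)/2 × 0.25 = 0.29125
  [11.75→13.25]: (1.11+0.64)/2 × 1.5 = 1.3125
  Sum = 210.47125 mg/L·h
oral tablet tail: 0.64/0.37 = 1.730; AUC_ev,0→∞ = 210.47125 + 1.730 = 212.20125 mg/L·h
F = (AUC_ev/D_ev)/(AUC_iv/D_iv) = (212.20125/10)/(290.21075/10) = 21.220125/29.021075 = 0.7312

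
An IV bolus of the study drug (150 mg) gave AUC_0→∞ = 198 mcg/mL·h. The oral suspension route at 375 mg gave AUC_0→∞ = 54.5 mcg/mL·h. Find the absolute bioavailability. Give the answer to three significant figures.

F = 0.110

F = (AUC_ev / D_ev) / (AUC_iv / D_iv)
  = (54.5/375) / (198/150)
  = 0.145333 / 1.32 = 0.1101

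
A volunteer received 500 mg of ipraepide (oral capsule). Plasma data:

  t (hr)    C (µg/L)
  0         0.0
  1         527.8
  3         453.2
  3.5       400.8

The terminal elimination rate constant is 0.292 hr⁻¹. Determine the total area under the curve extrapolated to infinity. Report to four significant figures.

Trapezoidal AUC_0→3.5:
  [0→1]: (0.0+527.8)/2 × 1 = 263.9
  [1→3]: (527.8+453.2)/2 × 2 = 981.0
  [3→3.5]: (453.2+400.8)/2 × 0.5 = 213.5
  Sum = 1458.4 µg/L·hr
Extrapolated tail: C_last / k_e = 400.8 / 0.292 = 1372.603
AUC_0→∞ = 1458.4 + 1372.603 = 2831.003 µg/L·hr

AUC = 2831 µg/L·hr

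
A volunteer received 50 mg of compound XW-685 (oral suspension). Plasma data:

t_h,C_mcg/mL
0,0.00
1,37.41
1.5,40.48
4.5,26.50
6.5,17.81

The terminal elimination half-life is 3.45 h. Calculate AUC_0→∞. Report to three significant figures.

Trapezoidal AUC_0→6.5:
  [0→1]: (0.00+37.41)/2 × 1 = 18.705
  [1→1.5]: (37.41+40.48)/2 × 0.5 = 19.4725
  [1.5→4.5]: (40.48+26.50)/2 × 3 = 100.47
  [4.5→6.5]: (26.50+17.81)/2 × 2 = 44.31
  Sum = 182.9575 mcg/mL·h
k_e = ln2 / t½ = 0.693147 / 3.45 = 0.2009 h^-1
Extrapolated tail: C_last / k_e = 17.81 / 0.2009 = 88.651
AUC_0→∞ = 182.9575 + 88.651 = 271.6085 mcg/mL·h

AUC = 272 mcg/mL·h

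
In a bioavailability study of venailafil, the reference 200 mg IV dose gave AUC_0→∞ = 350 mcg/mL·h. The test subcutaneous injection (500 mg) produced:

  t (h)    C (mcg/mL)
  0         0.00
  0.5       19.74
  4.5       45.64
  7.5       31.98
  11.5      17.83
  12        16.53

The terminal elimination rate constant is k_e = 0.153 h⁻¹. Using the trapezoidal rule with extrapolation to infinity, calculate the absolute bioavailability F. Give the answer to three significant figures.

F = 0.535

Trapezoidal AUC_0→12 (subcutaneous injection):
  [0→0.5]: (0.00+19.74)/2 × 0.5 = 4.935
  [0.5→4.5]: (19.74+45.64)/2 × 4 = 130.76
  [4.5→7.5]: (45.64+31.98)/2 × 3 = 116.43
  [7.5→11.5]: (31.98+17.83)/2 × 4 = 99.62
  [11.5→12]: (17.83+16.53)/2 × 0.5 = 8.59
  Sum = 360.335 mcg/mL·h
Tail: C_last/k_e = 16.53/0.153 = 108.039
AUC_0→∞ (subcutaneous injection) = 360.335 + 108.039 = 468.374 mcg/mL·h
F = (AUC_ev/D_ev)/(AUC_iv/D_iv) = (468.374/500)/(350/200) = 0.936748/1.75 = 0.5353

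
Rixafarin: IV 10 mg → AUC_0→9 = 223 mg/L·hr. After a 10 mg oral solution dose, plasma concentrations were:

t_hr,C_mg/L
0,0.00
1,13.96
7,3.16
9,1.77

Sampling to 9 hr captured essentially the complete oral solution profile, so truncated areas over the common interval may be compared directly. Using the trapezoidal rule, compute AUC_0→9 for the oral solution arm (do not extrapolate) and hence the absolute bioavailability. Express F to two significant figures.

F = 0.28

Trapezoidal AUC_0→9 (oral solution):
  [0→1]: (0.00+13.96)/2 × 1 = 6.98
  [1→7]: (13.96+3.16)/2 × 6 = 51.36
  [7→9]: (3.16+1.77)/2 × 2 = 4.93
  Sum = 63.27 mg/L·hr
F = (AUC_ev/D_ev)/(AUC_iv/D_iv) = (63.27/10)/(223/10) = 6.327/22.3 = 0.2837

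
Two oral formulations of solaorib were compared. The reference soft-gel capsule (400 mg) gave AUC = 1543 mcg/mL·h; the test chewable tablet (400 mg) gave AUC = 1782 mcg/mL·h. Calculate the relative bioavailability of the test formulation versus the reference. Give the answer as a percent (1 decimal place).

F_rel = (AUC_test/D_test) / (AUC_ref/D_ref)
      = (1782/400) / (1543/400)
      = 4.455 / 3.8575 = 1.1549 = 115.49%

F_rel = 115.5%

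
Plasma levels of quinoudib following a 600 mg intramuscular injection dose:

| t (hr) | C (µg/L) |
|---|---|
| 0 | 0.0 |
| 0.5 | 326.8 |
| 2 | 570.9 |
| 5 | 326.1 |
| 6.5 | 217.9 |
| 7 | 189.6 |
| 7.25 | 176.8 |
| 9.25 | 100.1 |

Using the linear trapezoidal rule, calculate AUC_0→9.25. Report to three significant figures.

AUC = 2930 µg/L·hr

Trapezoidal AUC_0→9.25:
  [0→0.5]: (0.0+326.8)/2 × 0.5 = 81.7
  [0.5→2]: (326.8+570.9)/2 × 1.5 = 673.275
  [2→5]: (570.9+326.1)/2 × 3 = 1345.5
  [5→6.5]: (326.1+217.9)/2 × 1.5 = 408.0
  [6.5→7]: (217.9+189.6)/2 × 0.5 = 101.875
  [7→7.25]: (189.6+176.8)/2 × 0.25 = 45.8
  [7.25→9.25]: (176.8+100.1)/2 × 2 = 276.9
  Sum = 2933.05 µg/L·hr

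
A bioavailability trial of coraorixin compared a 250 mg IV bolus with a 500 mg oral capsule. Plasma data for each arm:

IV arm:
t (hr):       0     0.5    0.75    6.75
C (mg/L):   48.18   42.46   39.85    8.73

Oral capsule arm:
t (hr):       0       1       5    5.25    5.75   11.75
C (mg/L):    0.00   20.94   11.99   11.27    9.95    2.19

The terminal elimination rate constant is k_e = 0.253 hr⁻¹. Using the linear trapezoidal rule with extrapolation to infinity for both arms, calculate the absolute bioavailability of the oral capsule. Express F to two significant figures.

Trapezoidal AUC_0→6.75 (IV):
  [0→0.5]: (48.18+42.46)/2 × 0.5 = 22.66
  [0.5→0.75]: (42.46+39.85)/2 × 0.25 = 10.28875
  [0.75→6.75]: (39.85+8.73)/2 × 6 = 145.74
  Sum = 178.68875 mg/L·hr
IV tail: 8.73/0.253 = 34.506; AUC_iv,0→∞ = 178.68875 + 34.506 = 213.19475 mg/L·hr
Trapezoidal AUC_0→11.75 (oral capsule):
  [0→1]: (0.00+20.94)/2 × 1 = 10.47
  [1→5]: (20.94+11.99)/2 × 4 = 65.86
  [5→5.25]: (11.99+11.27)/2 × 0.25 = 2.9075
  [5.25→5.75]: (11.27+9.95)/2 × 0.5 = 5.305
  [5.75→11.75]: (9.95+2.19)/2 × 6 = 36.42
  Sum = 120.9625 mg/L·hr
oral capsule tail: 2.19/0.253 = 8.656; AUC_ev,0→∞ = 120.9625 + 8.656 = 129.6185 mg/L·hr
F = (AUC_ev/D_ev)/(AUC_iv/D_iv) = (129.6185/500)/(213.19475/250) = 0.259237/0.852779 = 0.3040

F = 0.30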